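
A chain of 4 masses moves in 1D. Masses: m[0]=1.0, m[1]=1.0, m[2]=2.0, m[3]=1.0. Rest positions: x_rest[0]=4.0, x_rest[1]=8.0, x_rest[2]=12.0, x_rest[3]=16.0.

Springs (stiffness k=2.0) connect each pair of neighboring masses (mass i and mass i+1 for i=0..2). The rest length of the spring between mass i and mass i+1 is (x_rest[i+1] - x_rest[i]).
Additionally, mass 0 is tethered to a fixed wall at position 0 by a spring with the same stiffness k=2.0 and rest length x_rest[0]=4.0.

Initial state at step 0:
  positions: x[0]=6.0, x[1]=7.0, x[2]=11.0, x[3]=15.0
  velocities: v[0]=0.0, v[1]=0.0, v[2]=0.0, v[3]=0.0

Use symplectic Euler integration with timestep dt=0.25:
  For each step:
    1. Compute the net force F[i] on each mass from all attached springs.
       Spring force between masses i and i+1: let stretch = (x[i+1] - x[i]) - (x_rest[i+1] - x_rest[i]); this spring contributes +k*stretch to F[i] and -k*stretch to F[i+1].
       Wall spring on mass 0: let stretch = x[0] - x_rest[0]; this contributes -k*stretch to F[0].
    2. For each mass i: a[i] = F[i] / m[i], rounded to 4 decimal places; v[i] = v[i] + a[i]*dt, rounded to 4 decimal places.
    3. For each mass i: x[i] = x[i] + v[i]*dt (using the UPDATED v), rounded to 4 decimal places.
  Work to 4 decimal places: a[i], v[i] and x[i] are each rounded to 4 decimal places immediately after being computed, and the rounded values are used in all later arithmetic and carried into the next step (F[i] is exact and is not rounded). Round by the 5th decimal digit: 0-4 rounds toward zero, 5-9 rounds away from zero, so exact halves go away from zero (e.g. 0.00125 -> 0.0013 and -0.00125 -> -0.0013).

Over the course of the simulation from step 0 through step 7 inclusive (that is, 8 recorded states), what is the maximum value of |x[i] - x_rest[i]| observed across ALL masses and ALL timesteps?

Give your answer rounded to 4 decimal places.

Step 0: x=[6.0000 7.0000 11.0000 15.0000] v=[0.0000 0.0000 0.0000 0.0000]
Step 1: x=[5.3750 7.3750 11.0000 15.0000] v=[-2.5000 1.5000 0.0000 0.0000]
Step 2: x=[4.3281 7.9531 11.0235 15.0000] v=[-4.1875 2.3125 0.0938 0.0000]
Step 3: x=[3.1933 8.4619 11.1036 15.0030] v=[-4.5391 2.0352 0.3203 0.0118]
Step 4: x=[2.3179 8.6424 11.2623 15.0185] v=[-3.5015 0.7218 0.6347 0.0621]
Step 5: x=[1.9434 8.3598 11.4920 15.0645] v=[-1.4982 -1.1305 0.9188 0.1840]
Step 6: x=[2.1280 7.6667 11.7492 15.1640] v=[0.7383 -2.7726 1.0289 0.3978]
Step 7: x=[2.7389 6.7915 11.9647 15.3366] v=[2.4437 -3.5007 0.8620 0.6904]
Max displacement = 2.0566

Answer: 2.0566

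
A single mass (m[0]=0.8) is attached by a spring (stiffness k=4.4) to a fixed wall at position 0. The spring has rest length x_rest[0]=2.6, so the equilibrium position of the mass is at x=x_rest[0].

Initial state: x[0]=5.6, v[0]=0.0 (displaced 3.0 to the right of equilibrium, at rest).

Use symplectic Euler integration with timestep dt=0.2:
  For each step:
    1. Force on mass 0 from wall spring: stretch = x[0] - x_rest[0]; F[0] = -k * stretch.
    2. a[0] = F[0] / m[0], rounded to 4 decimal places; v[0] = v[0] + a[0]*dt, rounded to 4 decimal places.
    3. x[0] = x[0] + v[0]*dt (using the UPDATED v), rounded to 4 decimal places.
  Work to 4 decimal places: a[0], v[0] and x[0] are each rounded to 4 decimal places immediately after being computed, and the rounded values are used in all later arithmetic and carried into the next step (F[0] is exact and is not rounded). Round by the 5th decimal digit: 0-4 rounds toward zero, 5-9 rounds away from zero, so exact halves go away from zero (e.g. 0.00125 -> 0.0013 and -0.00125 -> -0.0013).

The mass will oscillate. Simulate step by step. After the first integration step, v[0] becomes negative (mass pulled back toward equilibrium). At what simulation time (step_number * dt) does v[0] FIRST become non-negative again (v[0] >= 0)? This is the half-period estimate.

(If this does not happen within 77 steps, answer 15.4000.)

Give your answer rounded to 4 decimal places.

Answer: 1.4000

Derivation:
Step 0: x=[5.6000] v=[0.0000]
Step 1: x=[4.9400] v=[-3.3000]
Step 2: x=[3.7652] v=[-5.8740]
Step 3: x=[2.3341] v=[-7.1557]
Step 4: x=[0.9615] v=[-6.8632]
Step 5: x=[-0.0507] v=[-5.0608]
Step 6: x=[-0.4797] v=[-2.1450]
Step 7: x=[-0.2312] v=[1.2427]
First v>=0 after going negative at step 7, time=1.4000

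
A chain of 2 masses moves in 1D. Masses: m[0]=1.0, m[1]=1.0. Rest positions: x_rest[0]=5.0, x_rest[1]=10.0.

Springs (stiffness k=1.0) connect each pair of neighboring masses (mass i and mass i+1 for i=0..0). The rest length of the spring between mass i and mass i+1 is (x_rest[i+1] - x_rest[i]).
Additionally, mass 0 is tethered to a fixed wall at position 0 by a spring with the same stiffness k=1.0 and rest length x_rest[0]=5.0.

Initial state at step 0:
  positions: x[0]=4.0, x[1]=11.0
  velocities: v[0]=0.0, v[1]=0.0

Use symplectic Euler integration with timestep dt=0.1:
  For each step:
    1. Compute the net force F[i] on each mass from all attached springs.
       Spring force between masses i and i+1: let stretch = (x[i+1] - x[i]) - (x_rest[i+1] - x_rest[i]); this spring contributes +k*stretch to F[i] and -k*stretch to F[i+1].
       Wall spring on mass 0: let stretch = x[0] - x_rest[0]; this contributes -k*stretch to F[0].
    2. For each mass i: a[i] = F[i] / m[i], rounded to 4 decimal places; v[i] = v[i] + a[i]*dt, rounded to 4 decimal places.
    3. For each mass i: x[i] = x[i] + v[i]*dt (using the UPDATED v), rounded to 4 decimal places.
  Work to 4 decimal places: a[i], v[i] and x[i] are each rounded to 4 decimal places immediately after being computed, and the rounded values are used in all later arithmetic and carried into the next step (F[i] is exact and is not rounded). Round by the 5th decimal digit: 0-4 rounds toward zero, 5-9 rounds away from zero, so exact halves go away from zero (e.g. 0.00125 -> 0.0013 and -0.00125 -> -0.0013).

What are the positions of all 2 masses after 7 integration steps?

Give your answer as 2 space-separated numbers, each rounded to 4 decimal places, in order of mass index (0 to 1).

Step 0: x=[4.0000 11.0000] v=[0.0000 0.0000]
Step 1: x=[4.0300 10.9800] v=[0.3000 -0.2000]
Step 2: x=[4.0892 10.9405] v=[0.5920 -0.3950]
Step 3: x=[4.1760 10.8825] v=[0.8682 -0.5801]
Step 4: x=[4.2881 10.8074] v=[1.1213 -0.7508]
Step 5: x=[4.4225 10.7171] v=[1.3444 -0.9027]
Step 6: x=[4.5757 10.6139] v=[1.5316 -1.0322]
Step 7: x=[4.7435 10.5003] v=[1.6779 -1.1360]

Answer: 4.7435 10.5003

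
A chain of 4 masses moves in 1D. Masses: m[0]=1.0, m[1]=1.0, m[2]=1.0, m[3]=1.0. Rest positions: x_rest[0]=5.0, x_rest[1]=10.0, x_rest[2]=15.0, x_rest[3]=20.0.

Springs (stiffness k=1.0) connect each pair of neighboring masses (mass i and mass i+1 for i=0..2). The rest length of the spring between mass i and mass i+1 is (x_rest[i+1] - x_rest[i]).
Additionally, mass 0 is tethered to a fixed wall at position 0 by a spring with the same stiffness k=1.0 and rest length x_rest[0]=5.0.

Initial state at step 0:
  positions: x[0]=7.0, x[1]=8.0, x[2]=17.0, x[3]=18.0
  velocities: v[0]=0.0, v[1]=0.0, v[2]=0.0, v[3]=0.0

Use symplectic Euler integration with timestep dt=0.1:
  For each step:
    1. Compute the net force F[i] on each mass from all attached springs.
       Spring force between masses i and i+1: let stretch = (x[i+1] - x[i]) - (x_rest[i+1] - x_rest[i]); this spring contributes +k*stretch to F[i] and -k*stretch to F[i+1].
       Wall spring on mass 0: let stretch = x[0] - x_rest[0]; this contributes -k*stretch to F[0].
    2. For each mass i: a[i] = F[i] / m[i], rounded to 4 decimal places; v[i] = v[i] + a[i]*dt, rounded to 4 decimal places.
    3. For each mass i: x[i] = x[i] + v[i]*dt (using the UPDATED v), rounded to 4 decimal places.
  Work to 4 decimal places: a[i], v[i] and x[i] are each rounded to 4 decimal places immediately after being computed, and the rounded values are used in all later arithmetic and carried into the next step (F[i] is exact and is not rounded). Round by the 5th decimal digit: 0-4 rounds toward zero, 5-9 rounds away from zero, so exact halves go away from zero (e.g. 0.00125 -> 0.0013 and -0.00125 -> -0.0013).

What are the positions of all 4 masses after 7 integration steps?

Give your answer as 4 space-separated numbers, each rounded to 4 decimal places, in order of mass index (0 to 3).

Answer: 5.5578 9.8841 15.0927 18.9769

Derivation:
Step 0: x=[7.0000 8.0000 17.0000 18.0000] v=[0.0000 0.0000 0.0000 0.0000]
Step 1: x=[6.9400 8.0800 16.9200 18.0400] v=[-0.6000 0.8000 -0.8000 0.4000]
Step 2: x=[6.8220 8.2370 16.7628 18.1188] v=[-1.1800 1.5700 -1.5720 0.7880]
Step 3: x=[6.6499 8.4651 16.5339 18.2340] v=[-1.7207 2.2811 -2.2890 1.1524]
Step 4: x=[6.4295 8.7558 16.2413 18.3822] v=[-2.2042 2.9065 -2.9259 1.4824]
Step 5: x=[6.1681 9.0980 15.8953 18.5590] v=[-2.6145 3.4224 -3.4604 1.7683]
Step 6: x=[5.8743 9.4789 15.5079 18.7592] v=[-2.9383 3.8091 -3.8738 2.0019]
Step 7: x=[5.5578 9.8841 15.0927 18.9769] v=[-3.1653 4.0515 -4.1516 2.1768]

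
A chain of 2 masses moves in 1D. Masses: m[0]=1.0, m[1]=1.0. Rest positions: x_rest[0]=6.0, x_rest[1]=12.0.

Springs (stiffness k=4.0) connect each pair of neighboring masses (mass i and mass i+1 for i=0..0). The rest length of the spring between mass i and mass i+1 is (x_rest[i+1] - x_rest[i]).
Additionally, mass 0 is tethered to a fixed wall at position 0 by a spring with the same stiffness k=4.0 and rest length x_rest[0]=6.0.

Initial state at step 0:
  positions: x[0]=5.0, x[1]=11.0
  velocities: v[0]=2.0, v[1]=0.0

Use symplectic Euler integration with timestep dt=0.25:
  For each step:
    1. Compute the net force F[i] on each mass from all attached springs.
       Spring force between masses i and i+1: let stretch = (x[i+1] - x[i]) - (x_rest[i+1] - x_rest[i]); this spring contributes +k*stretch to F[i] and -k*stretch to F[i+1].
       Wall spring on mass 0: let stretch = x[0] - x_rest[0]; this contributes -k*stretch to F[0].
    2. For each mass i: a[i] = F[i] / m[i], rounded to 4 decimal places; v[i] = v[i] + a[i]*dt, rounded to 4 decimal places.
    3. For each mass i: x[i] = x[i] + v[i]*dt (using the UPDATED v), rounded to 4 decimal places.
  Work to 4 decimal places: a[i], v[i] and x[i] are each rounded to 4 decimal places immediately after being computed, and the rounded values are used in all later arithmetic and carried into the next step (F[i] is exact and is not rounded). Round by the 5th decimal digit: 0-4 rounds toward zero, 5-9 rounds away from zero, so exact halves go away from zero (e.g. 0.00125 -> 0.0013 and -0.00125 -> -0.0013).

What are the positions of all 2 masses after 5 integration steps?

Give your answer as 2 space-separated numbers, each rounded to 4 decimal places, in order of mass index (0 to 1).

Step 0: x=[5.0000 11.0000] v=[2.0000 0.0000]
Step 1: x=[5.7500 11.0000] v=[3.0000 0.0000]
Step 2: x=[6.3750 11.1875] v=[2.5000 0.7500]
Step 3: x=[6.6094 11.6719] v=[0.9375 1.9375]
Step 4: x=[6.4571 12.3907] v=[-0.6094 2.8750]
Step 5: x=[6.1739 13.1261] v=[-1.1329 2.9414]

Answer: 6.1739 13.1261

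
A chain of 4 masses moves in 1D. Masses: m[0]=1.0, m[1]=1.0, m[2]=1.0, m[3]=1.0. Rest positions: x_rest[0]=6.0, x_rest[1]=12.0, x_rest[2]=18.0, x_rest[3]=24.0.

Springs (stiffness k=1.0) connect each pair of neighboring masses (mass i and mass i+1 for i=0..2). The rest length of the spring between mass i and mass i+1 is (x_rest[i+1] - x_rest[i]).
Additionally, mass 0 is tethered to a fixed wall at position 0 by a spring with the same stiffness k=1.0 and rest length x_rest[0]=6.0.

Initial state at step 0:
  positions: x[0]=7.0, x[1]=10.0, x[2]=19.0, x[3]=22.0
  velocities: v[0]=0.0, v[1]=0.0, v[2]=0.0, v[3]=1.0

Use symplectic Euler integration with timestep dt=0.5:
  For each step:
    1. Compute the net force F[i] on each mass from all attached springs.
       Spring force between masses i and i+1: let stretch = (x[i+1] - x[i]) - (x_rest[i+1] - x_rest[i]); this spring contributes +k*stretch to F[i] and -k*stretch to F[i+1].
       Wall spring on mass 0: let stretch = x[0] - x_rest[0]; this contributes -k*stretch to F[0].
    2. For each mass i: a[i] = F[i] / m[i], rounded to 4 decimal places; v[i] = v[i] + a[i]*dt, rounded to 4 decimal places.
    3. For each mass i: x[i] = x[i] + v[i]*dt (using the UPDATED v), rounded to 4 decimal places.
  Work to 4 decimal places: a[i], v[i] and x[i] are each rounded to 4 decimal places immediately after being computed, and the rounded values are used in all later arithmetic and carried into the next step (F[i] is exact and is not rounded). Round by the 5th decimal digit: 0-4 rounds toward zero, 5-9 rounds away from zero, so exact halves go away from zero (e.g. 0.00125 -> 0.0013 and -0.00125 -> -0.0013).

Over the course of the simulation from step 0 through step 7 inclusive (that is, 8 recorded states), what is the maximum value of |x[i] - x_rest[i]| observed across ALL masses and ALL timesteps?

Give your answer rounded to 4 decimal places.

Answer: 2.7038

Derivation:
Step 0: x=[7.0000 10.0000 19.0000 22.0000] v=[0.0000 0.0000 0.0000 1.0000]
Step 1: x=[6.0000 11.5000 17.5000 23.2500] v=[-2.0000 3.0000 -3.0000 2.5000]
Step 2: x=[4.8750 13.1250 15.9375 24.5625] v=[-2.2500 3.2500 -3.1250 2.6250]
Step 3: x=[4.5938 13.3907 15.8281 25.2188] v=[-0.5625 0.5313 -0.2188 1.3125]
Step 4: x=[5.3634 12.0665 17.4571 25.0274] v=[1.5391 -2.6485 3.2579 -0.3829]
Step 5: x=[6.4679 10.4141 19.6310 24.4434] v=[2.2090 -3.3048 4.3478 -1.1681]
Step 6: x=[6.9420 10.0794 20.7038 24.1563] v=[0.9482 -0.6695 2.1456 -0.5743]
Step 7: x=[6.4650 11.6164 19.9836 24.5061] v=[-0.9541 3.0740 -1.4404 0.6995]
Max displacement = 2.7038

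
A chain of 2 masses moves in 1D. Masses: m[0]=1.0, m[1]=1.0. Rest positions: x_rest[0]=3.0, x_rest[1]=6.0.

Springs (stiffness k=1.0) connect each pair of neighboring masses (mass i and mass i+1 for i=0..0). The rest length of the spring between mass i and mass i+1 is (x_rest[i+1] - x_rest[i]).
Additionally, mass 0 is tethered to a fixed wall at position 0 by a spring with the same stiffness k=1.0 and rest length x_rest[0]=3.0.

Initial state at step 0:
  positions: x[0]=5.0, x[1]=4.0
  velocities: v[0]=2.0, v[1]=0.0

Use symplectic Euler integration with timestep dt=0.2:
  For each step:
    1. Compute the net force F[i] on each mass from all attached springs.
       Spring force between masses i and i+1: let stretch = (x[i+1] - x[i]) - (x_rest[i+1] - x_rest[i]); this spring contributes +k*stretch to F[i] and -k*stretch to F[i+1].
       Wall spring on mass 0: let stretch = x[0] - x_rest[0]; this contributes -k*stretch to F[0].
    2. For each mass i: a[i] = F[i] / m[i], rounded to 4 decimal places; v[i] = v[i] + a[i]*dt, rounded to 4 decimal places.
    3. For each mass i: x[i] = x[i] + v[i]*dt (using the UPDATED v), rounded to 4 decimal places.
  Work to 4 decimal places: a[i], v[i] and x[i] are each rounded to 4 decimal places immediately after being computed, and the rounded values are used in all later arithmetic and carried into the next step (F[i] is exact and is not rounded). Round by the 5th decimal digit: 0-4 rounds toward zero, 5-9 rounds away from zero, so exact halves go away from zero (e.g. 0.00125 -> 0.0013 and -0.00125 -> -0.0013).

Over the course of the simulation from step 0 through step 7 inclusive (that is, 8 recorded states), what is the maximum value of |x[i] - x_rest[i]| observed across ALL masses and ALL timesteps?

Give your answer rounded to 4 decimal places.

Step 0: x=[5.0000 4.0000] v=[2.0000 0.0000]
Step 1: x=[5.1600 4.1600] v=[0.8000 0.8000]
Step 2: x=[5.0736 4.4800] v=[-0.4320 1.6000]
Step 3: x=[4.7605 4.9437] v=[-1.5654 2.3187]
Step 4: x=[4.2643 5.5201] v=[-2.4809 2.8821]
Step 5: x=[3.6478 6.1663] v=[-3.0826 3.2309]
Step 6: x=[2.9861 6.8317] v=[-3.3085 3.3272]
Step 7: x=[2.3588 7.4633] v=[-3.1366 3.1581]
Max displacement = 2.1600

Answer: 2.1600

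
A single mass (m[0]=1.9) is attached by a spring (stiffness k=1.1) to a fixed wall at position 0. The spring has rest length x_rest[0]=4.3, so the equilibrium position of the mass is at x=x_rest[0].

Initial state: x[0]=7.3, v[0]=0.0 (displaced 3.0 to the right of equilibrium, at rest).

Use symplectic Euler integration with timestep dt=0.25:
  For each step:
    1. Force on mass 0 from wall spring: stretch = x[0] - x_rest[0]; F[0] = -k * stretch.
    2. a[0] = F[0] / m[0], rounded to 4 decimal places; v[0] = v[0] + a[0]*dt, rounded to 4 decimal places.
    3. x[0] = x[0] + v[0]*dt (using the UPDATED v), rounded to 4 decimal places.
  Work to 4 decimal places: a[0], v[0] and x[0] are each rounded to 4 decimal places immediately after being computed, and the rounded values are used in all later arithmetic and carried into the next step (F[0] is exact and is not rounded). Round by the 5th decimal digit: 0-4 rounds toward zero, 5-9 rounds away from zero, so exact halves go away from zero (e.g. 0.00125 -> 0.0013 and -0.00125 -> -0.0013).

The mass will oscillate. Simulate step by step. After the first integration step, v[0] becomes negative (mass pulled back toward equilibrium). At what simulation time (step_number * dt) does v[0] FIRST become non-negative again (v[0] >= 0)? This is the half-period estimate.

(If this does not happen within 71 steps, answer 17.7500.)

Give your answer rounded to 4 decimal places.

Step 0: x=[7.3000] v=[0.0000]
Step 1: x=[7.1915] v=[-0.4342]
Step 2: x=[6.9783] v=[-0.8527]
Step 3: x=[6.6682] v=[-1.2404]
Step 4: x=[6.2724] v=[-1.5832]
Step 5: x=[5.8052] v=[-1.8687]
Step 6: x=[5.2836] v=[-2.0866]
Step 7: x=[4.7264] v=[-2.2290]
Step 8: x=[4.1537] v=[-2.2907]
Step 9: x=[3.5863] v=[-2.2695]
Step 10: x=[3.0448] v=[-2.1662]
Step 11: x=[2.5487] v=[-1.9845]
Step 12: x=[2.1160] v=[-1.7310]
Step 13: x=[1.7623] v=[-1.4149]
Step 14: x=[1.5004] v=[-1.0476]
Step 15: x=[1.3398] v=[-0.6424]
Step 16: x=[1.2863] v=[-0.2140]
Step 17: x=[1.3419] v=[0.2222]
First v>=0 after going negative at step 17, time=4.2500

Answer: 4.2500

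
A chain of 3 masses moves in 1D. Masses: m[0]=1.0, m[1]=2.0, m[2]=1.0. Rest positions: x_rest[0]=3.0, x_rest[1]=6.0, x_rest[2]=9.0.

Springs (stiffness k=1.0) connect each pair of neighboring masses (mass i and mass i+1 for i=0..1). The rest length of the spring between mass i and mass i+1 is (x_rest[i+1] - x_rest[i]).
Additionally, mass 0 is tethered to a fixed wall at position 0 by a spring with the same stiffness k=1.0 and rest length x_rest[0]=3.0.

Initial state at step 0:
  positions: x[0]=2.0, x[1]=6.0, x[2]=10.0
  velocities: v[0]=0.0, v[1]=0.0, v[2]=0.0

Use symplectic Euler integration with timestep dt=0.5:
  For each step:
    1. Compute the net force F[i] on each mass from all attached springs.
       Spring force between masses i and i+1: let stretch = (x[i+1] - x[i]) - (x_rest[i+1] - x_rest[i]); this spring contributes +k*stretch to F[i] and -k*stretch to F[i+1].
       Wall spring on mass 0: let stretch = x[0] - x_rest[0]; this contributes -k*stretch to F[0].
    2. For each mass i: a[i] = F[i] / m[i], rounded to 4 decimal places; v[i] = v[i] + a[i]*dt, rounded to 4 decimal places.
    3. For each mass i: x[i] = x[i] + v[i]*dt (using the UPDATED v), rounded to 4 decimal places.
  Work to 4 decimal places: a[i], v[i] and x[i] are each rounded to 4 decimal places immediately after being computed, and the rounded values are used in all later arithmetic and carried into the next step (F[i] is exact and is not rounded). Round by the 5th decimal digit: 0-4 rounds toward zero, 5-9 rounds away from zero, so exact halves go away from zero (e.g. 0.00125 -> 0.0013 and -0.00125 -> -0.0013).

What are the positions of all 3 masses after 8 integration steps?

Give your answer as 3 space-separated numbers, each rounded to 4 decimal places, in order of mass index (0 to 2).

Step 0: x=[2.0000 6.0000 10.0000] v=[0.0000 0.0000 0.0000]
Step 1: x=[2.5000 6.0000 9.7500] v=[1.0000 0.0000 -0.5000]
Step 2: x=[3.2500 6.0313 9.3125] v=[1.5000 0.0625 -0.8750]
Step 3: x=[3.8829 6.1251 8.8047] v=[1.2657 0.1875 -1.0156]
Step 4: x=[4.1056 6.2736 8.3770] v=[0.4454 0.2969 -0.8554]
Step 5: x=[3.8439 6.4140 8.1735] v=[-0.5234 0.2808 -0.4071]
Step 6: x=[3.2638 6.4531 8.2801] v=[-1.1603 0.0782 0.2132]
Step 7: x=[2.6650 6.3219 8.6800] v=[-1.1976 -0.2624 0.7997]
Step 8: x=[2.3142 6.0284 9.2404] v=[-0.7017 -0.5871 1.1207]

Answer: 2.3142 6.0284 9.2404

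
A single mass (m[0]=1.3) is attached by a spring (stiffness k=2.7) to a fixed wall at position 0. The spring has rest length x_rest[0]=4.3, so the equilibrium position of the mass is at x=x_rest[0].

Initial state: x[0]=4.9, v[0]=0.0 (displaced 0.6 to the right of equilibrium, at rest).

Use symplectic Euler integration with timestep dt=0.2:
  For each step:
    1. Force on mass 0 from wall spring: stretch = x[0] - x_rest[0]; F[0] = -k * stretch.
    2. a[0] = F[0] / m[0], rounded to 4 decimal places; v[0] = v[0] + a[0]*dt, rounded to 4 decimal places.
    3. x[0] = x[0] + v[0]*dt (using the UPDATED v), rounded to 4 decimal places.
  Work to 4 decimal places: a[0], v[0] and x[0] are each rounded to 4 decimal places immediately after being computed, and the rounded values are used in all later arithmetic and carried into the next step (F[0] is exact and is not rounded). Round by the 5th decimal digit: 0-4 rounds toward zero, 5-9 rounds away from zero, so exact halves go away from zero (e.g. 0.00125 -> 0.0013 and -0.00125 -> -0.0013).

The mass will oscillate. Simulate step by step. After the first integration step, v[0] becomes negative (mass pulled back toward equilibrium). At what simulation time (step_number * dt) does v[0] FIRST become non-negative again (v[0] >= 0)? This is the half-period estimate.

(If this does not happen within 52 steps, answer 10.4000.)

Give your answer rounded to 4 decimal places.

Step 0: x=[4.9000] v=[0.0000]
Step 1: x=[4.8502] v=[-0.2492]
Step 2: x=[4.7547] v=[-0.4777]
Step 3: x=[4.6214] v=[-0.6666]
Step 4: x=[4.4614] v=[-0.8001]
Step 5: x=[4.2880] v=[-0.8671]
Step 6: x=[4.1156] v=[-0.8621]
Step 7: x=[3.9585] v=[-0.7855]
Step 8: x=[3.8298] v=[-0.6436]
Step 9: x=[3.7401] v=[-0.4483]
Step 10: x=[3.6970] v=[-0.2157]
Step 11: x=[3.7040] v=[0.0348]
First v>=0 after going negative at step 11, time=2.2000

Answer: 2.2000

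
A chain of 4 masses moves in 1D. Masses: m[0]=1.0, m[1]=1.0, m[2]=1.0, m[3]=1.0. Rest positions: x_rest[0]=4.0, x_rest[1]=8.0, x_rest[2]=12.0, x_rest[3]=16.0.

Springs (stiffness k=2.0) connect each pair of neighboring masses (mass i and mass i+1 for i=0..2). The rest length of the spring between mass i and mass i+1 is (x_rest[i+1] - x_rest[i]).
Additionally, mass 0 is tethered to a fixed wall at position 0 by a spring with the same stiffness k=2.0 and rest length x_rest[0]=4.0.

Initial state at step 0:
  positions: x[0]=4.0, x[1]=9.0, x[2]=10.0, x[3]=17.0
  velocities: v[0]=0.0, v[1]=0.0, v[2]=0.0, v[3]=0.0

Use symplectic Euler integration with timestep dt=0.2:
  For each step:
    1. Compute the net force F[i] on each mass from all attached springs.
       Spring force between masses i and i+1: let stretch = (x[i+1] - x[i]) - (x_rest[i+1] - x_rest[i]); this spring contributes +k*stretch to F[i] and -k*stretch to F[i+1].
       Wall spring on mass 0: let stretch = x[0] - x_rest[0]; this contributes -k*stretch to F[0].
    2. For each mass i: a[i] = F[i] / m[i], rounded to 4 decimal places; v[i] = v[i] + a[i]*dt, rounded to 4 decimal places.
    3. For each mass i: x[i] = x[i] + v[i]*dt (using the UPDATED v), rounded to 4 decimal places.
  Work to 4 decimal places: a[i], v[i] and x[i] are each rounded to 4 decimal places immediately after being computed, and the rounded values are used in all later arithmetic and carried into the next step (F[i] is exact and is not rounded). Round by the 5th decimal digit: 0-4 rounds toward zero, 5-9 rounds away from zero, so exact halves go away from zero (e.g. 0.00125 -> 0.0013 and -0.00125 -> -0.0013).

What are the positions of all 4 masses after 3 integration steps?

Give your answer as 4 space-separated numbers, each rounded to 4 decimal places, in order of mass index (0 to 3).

Step 0: x=[4.0000 9.0000 10.0000 17.0000] v=[0.0000 0.0000 0.0000 0.0000]
Step 1: x=[4.0800 8.6800 10.4800 16.7600] v=[0.4000 -1.6000 2.4000 -1.2000]
Step 2: x=[4.2016 8.1360 11.3184 16.3376] v=[0.6080 -2.7200 4.1920 -2.1120]
Step 3: x=[4.3018 7.5318 12.3037 15.8337] v=[0.5011 -3.0208 4.9267 -2.5197]

Answer: 4.3018 7.5318 12.3037 15.8337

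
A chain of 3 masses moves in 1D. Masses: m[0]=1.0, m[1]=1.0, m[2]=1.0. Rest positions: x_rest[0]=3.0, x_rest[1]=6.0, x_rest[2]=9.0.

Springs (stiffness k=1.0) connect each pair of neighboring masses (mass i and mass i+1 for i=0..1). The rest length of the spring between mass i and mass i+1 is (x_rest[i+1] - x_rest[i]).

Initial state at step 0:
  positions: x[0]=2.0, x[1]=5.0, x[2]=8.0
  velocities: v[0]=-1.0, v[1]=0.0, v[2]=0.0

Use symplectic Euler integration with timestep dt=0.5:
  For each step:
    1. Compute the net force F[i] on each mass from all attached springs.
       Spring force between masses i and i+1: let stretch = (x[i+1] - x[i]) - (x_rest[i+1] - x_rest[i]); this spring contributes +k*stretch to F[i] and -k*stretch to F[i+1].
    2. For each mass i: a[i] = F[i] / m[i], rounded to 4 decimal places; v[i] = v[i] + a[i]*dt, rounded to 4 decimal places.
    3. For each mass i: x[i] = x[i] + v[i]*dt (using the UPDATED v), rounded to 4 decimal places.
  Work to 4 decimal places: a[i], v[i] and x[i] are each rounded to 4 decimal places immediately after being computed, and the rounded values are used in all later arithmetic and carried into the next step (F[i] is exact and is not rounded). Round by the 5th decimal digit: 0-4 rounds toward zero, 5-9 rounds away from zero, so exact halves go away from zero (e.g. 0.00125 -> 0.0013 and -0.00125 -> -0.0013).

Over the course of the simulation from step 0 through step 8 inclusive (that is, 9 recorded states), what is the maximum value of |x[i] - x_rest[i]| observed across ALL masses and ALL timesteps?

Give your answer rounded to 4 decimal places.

Answer: 2.8207

Derivation:
Step 0: x=[2.0000 5.0000 8.0000] v=[-1.0000 0.0000 0.0000]
Step 1: x=[1.5000 5.0000 8.0000] v=[-1.0000 0.0000 0.0000]
Step 2: x=[1.1250 4.8750 8.0000] v=[-0.7500 -0.2500 0.0000]
Step 3: x=[0.9375 4.5938 7.9688] v=[-0.3750 -0.5625 -0.0625]
Step 4: x=[0.9141 4.2422 7.8438] v=[-0.0469 -0.7032 -0.2500]
Step 5: x=[0.9727 3.9590 7.5684] v=[0.1172 -0.5665 -0.5508]
Step 6: x=[1.0279 3.8315 7.1407] v=[0.1104 -0.2550 -0.8555]
Step 7: x=[1.0340 3.8304 6.6357] v=[0.0122 -0.0022 -1.0101]
Step 8: x=[0.9892 3.8316 6.1793] v=[-0.0896 0.0023 -0.9128]
Max displacement = 2.8207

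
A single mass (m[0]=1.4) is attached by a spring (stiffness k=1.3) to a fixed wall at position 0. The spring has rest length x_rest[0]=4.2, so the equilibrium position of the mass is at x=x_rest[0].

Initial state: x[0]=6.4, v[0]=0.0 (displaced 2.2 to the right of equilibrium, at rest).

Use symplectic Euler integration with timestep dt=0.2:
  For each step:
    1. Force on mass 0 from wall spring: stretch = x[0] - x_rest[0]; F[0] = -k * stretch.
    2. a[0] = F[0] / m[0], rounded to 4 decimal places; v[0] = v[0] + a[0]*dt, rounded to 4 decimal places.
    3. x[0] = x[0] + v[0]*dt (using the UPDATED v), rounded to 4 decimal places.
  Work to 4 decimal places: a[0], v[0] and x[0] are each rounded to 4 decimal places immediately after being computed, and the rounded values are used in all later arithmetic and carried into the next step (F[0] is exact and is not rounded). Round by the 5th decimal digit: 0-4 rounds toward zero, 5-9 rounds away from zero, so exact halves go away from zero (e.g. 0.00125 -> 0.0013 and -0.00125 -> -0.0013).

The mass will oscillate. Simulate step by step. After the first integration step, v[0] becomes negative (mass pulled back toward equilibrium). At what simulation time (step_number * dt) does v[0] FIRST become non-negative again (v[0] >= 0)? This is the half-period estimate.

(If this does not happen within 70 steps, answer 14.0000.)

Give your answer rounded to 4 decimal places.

Step 0: x=[6.4000] v=[0.0000]
Step 1: x=[6.3183] v=[-0.4086]
Step 2: x=[6.1579] v=[-0.8020]
Step 3: x=[5.9248] v=[-1.1656]
Step 4: x=[5.6276] v=[-1.4859]
Step 5: x=[5.2774] v=[-1.7510]
Step 6: x=[4.8872] v=[-1.9511]
Step 7: x=[4.4715] v=[-2.0787]
Step 8: x=[4.0457] v=[-2.1291]
Step 9: x=[3.6256] v=[-2.1004]
Step 10: x=[3.2269] v=[-1.9937]
Step 11: x=[2.8643] v=[-1.8130]
Step 12: x=[2.5513] v=[-1.5649]
Step 13: x=[2.2996] v=[-1.2587]
Step 14: x=[2.1184] v=[-0.9058]
Step 15: x=[2.0146] v=[-0.5192]
Step 16: x=[1.9919] v=[-0.1133]
Step 17: x=[2.0513] v=[0.2968]
First v>=0 after going negative at step 17, time=3.4000

Answer: 3.4000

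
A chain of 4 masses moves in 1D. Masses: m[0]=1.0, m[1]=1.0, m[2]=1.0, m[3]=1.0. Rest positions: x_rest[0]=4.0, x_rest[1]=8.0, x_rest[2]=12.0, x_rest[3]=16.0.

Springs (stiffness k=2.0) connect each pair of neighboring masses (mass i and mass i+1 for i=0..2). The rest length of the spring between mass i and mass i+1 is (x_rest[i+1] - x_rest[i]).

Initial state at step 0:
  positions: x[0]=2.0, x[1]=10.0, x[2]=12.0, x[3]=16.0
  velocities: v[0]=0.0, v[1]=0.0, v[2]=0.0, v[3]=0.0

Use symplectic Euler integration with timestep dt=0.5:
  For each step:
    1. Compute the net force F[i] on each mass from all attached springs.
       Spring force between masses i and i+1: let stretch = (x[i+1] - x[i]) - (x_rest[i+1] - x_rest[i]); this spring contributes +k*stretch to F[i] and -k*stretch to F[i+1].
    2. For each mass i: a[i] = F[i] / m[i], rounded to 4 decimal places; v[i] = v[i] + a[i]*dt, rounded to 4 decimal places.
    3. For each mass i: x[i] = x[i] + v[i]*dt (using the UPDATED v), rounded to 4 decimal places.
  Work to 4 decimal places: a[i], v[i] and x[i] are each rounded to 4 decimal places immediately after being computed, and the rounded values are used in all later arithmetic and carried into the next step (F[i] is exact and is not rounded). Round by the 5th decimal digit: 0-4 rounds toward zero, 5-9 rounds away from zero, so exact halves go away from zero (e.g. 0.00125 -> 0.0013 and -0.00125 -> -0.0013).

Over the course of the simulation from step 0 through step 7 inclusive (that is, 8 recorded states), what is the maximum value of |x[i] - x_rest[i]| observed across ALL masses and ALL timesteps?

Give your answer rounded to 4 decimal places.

Step 0: x=[2.0000 10.0000 12.0000 16.0000] v=[0.0000 0.0000 0.0000 0.0000]
Step 1: x=[4.0000 7.0000 13.0000 16.0000] v=[4.0000 -6.0000 2.0000 0.0000]
Step 2: x=[5.5000 5.5000 12.5000 16.5000] v=[3.0000 -3.0000 -1.0000 1.0000]
Step 3: x=[5.0000 7.5000 10.5000 17.0000] v=[-1.0000 4.0000 -4.0000 1.0000]
Step 4: x=[3.7500 9.7500 10.2500 16.2500] v=[-2.5000 4.5000 -0.5000 -1.5000]
Step 5: x=[3.5000 9.2500 12.7500 14.5000] v=[-0.5000 -1.0000 5.0000 -3.5000]
Step 6: x=[4.1250 7.6250 14.3750 13.8750] v=[1.2500 -3.2500 3.2500 -1.2500]
Step 7: x=[4.5000 7.6250 12.3750 15.5000] v=[0.7500 0.0000 -4.0000 3.2500]
Max displacement = 2.5000

Answer: 2.5000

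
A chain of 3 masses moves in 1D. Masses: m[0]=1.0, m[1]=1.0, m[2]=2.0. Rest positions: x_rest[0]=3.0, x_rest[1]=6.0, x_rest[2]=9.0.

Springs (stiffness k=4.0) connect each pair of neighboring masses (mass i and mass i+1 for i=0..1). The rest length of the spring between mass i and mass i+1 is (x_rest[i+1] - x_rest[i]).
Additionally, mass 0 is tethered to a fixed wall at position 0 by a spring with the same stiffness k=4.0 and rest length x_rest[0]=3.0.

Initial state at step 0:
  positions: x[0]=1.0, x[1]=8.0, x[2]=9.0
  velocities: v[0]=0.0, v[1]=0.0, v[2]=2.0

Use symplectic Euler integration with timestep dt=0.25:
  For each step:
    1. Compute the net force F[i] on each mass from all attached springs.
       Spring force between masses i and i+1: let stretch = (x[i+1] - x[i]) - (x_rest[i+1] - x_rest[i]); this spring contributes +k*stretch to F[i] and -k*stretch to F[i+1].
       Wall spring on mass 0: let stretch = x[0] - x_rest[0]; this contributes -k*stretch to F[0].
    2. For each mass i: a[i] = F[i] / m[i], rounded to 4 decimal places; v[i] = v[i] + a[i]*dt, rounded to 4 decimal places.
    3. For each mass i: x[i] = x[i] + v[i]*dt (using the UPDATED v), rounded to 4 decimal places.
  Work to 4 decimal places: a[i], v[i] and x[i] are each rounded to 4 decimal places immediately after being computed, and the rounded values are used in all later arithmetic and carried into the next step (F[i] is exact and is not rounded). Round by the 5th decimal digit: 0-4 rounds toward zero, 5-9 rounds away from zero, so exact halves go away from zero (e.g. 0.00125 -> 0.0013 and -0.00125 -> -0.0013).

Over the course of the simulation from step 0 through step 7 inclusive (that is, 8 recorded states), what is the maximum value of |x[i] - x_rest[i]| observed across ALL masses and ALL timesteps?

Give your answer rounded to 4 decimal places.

Answer: 3.8939

Derivation:
Step 0: x=[1.0000 8.0000 9.0000] v=[0.0000 0.0000 2.0000]
Step 1: x=[2.5000 6.5000 9.7500] v=[6.0000 -6.0000 3.0000]
Step 2: x=[4.3750 4.8125 10.4688] v=[7.5000 -6.7500 2.8750]
Step 3: x=[5.2656 4.4297 10.8555] v=[3.5625 -1.5312 1.5469]
Step 4: x=[4.6309 5.8623 10.8140] v=[-2.5390 5.7305 -0.1660]
Step 5: x=[3.1463 8.2250 10.5285] v=[-5.9385 9.4508 -1.1419]
Step 6: x=[2.1448 9.8939 10.3301] v=[-4.0061 6.6756 -0.7937]
Step 7: x=[2.5444 9.7346 10.4522] v=[1.5982 -0.6373 0.4882]
Max displacement = 3.8939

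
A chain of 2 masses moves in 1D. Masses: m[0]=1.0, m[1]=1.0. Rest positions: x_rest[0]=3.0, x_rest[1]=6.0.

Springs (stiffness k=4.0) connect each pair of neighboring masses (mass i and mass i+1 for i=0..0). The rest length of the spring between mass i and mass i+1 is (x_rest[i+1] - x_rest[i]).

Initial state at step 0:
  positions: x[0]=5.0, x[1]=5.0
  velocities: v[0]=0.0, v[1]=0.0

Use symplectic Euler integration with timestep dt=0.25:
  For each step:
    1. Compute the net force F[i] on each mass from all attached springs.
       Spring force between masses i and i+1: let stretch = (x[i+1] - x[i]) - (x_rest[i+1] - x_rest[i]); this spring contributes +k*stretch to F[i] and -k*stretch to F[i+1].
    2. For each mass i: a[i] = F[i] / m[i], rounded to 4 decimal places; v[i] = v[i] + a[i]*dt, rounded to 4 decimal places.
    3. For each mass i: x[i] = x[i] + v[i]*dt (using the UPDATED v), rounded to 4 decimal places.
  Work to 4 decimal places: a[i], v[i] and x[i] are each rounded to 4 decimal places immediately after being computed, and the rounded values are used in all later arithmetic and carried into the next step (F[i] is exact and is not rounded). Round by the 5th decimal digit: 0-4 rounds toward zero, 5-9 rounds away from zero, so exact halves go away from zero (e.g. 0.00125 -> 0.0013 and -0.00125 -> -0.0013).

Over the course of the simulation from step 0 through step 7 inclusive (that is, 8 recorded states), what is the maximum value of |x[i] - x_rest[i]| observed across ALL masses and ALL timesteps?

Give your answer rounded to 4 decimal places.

Answer: 2.0938

Derivation:
Step 0: x=[5.0000 5.0000] v=[0.0000 0.0000]
Step 1: x=[4.2500 5.7500] v=[-3.0000 3.0000]
Step 2: x=[3.1250 6.8750] v=[-4.5000 4.5000]
Step 3: x=[2.1875 7.8125] v=[-3.7500 3.7500]
Step 4: x=[1.9063 8.0938] v=[-1.1250 1.1250]
Step 5: x=[2.4219 7.5782] v=[2.0625 -2.0625]
Step 6: x=[3.4766 6.5235] v=[4.2188 -4.2188]
Step 7: x=[4.5430 5.4571] v=[4.2657 -4.2657]
Max displacement = 2.0938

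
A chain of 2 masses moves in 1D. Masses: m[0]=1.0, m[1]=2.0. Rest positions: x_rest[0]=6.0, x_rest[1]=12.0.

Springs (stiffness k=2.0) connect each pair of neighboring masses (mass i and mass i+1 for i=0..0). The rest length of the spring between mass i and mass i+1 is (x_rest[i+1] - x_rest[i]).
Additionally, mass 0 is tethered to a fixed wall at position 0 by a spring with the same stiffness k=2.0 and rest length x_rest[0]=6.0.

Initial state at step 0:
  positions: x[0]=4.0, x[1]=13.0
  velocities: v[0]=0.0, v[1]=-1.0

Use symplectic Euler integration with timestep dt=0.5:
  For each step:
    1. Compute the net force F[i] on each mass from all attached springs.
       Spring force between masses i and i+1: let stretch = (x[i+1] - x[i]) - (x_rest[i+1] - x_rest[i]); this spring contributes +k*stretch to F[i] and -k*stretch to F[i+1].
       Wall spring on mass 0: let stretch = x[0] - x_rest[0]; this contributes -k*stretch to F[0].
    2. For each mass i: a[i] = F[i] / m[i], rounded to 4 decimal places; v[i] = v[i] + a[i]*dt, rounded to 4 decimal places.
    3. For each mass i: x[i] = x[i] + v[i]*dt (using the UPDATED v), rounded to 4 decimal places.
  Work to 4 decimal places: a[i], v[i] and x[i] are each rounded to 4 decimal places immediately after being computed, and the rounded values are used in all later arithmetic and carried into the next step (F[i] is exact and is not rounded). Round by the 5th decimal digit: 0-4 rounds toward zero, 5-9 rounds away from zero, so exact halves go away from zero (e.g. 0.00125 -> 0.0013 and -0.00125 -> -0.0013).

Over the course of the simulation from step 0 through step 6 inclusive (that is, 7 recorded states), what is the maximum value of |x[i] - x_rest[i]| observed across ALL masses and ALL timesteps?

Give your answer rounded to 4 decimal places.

Step 0: x=[4.0000 13.0000] v=[0.0000 -1.0000]
Step 1: x=[6.5000 11.7500] v=[5.0000 -2.5000]
Step 2: x=[8.3750 10.6875] v=[3.7500 -2.1250]
Step 3: x=[7.2188 10.5469] v=[-2.3125 -0.2813]
Step 4: x=[4.1172 11.0743] v=[-6.2032 1.0547]
Step 5: x=[2.4356 11.3624] v=[-3.3633 0.5762]
Step 6: x=[3.9996 10.9188] v=[3.1279 -0.8872]
Max displacement = 3.5644

Answer: 3.5644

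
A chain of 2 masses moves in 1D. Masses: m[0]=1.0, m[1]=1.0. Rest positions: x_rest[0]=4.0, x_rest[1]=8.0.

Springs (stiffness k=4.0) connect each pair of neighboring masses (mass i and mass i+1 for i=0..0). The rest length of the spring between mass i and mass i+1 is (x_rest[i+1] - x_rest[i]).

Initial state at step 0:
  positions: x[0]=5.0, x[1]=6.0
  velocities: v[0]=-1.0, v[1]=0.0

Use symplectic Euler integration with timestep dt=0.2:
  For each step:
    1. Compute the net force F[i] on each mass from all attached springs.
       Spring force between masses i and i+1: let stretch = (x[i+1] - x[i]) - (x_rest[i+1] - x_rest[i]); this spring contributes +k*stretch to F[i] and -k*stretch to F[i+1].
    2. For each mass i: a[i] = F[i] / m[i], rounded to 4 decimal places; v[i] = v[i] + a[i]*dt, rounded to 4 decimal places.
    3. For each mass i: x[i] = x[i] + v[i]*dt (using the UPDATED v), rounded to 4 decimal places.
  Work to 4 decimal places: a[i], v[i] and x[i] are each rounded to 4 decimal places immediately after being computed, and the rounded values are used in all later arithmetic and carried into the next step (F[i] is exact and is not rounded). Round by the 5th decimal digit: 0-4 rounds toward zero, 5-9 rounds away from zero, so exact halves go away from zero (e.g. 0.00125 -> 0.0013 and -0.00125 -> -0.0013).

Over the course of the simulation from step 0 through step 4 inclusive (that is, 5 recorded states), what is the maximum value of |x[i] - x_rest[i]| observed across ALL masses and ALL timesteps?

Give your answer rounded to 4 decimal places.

Step 0: x=[5.0000 6.0000] v=[-1.0000 0.0000]
Step 1: x=[4.3200 6.4800] v=[-3.4000 2.4000]
Step 2: x=[3.3456 7.2544] v=[-4.8720 3.8720]
Step 3: x=[2.3566 8.0434] v=[-4.9450 3.9450]
Step 4: x=[1.6375 8.5625] v=[-3.5956 2.5956]
Max displacement = 2.3625

Answer: 2.3625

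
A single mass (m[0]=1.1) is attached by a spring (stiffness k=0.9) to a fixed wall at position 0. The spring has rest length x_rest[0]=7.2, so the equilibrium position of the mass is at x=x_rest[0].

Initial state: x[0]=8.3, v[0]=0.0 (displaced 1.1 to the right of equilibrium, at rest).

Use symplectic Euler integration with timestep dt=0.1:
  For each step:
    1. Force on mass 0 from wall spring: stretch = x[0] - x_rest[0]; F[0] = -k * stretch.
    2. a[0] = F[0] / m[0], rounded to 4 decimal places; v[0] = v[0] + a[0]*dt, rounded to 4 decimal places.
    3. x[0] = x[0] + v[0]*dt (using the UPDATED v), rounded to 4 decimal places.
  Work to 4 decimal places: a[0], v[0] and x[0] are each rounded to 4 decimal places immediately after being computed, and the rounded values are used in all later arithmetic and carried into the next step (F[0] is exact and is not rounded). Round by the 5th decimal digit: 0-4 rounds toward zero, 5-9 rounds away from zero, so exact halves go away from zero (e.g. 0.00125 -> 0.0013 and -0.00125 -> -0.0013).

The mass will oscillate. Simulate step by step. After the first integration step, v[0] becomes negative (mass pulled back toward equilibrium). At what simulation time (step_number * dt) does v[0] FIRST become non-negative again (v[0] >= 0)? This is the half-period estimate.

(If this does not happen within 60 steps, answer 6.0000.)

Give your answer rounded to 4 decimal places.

Step 0: x=[8.3000] v=[0.0000]
Step 1: x=[8.2910] v=[-0.0900]
Step 2: x=[8.2731] v=[-0.1793]
Step 3: x=[8.2464] v=[-0.2671]
Step 4: x=[8.2111] v=[-0.3527]
Step 5: x=[8.1676] v=[-0.4354]
Step 6: x=[8.1161] v=[-0.5146]
Step 7: x=[8.0571] v=[-0.5896]
Step 8: x=[7.9911] v=[-0.6597]
Step 9: x=[7.9187] v=[-0.7244]
Step 10: x=[7.8404] v=[-0.7832]
Step 11: x=[7.7568] v=[-0.8356]
Step 12: x=[7.6687] v=[-0.8812]
Step 13: x=[7.5767] v=[-0.9196]
Step 14: x=[7.4817] v=[-0.9504]
Step 15: x=[7.3844] v=[-0.9735]
Step 16: x=[7.2855] v=[-0.9886]
Step 17: x=[7.1859] v=[-0.9956]
Step 18: x=[7.0865] v=[-0.9945]
Step 19: x=[6.9880] v=[-0.9852]
Step 20: x=[6.8912] v=[-0.9679]
Step 21: x=[6.7969] v=[-0.9426]
Step 22: x=[6.7059] v=[-0.9096]
Step 23: x=[6.6190] v=[-0.8692]
Step 24: x=[6.5368] v=[-0.8217]
Step 25: x=[6.4601] v=[-0.7674]
Step 26: x=[6.3894] v=[-0.7069]
Step 27: x=[6.3253] v=[-0.6406]
Step 28: x=[6.2684] v=[-0.5690]
Step 29: x=[6.2191] v=[-0.4928]
Step 30: x=[6.1779] v=[-0.4125]
Step 31: x=[6.1450] v=[-0.3289]
Step 32: x=[6.1207] v=[-0.2426]
Step 33: x=[6.1053] v=[-0.1543]
Step 34: x=[6.0988] v=[-0.0647]
Step 35: x=[6.1013] v=[0.0254]
First v>=0 after going negative at step 35, time=3.5000

Answer: 3.5000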